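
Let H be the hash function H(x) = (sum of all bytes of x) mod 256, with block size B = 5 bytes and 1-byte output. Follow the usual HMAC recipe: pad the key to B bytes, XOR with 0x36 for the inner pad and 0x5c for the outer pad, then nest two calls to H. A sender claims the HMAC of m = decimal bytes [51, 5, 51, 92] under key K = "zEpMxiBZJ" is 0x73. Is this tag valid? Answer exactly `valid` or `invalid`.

Key "zEpMxiBZJ" = 7a 45 70 4d 78 69 42 5a 4a is 9 bytes > B = 5, so hash it first: H(key) = 43, then zero-pad to 5 bytes: K' = 43 00 00 00 00.
K' ⊕ ipad = 75 36 36 36 36; K' ⊕ opad = 1f 5c 5c 5c 5c.
Inner hash: sum = 117+54+54+54+54+51+5+51+92 = 532; mod 256 = 20 → 14.
Outer hash (recomputed tag): sum = 31+92+92+92+92+20 = 419; mod 256 = 163 → a3.
Recomputed tag = a3; claimed = 73 → mismatch.

invalid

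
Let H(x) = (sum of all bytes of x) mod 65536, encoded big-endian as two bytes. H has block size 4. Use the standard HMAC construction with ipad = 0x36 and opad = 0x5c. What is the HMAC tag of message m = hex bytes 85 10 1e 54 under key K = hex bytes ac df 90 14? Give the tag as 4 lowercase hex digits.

Key hex bytes ac df 90 14 is exactly B = 4 bytes: K' = ac df 90 14.
K' ⊕ ipad = 9a e9 a6 22.  K' ⊕ opad = f0 83 cc 48.
Inner input = (K'⊕ipad) ∥ m = 9a e9 a6 22 ∥ 85 10 1e 54.
Inner hash: sum = 154+233+166+34+133+16+30+84 = 850 → 03 52.
Outer input = (K'⊕opad) ∥ inner = f0 83 cc 48 ∥ 03 52.
Outer hash (tag): sum = 240+131+204+72+3+82 = 732 → 02 dc.

02dc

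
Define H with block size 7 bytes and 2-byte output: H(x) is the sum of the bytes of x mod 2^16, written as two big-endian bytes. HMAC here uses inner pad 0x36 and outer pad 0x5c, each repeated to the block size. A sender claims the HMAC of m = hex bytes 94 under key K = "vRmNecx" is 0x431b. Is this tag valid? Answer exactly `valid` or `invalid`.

invalid

Key "vRmNecx" = 76 52 6d 4e 65 63 78 is exactly B = 7 bytes: K' = 76 52 6d 4e 65 63 78.
K' ⊕ ipad = 40 64 5b 78 53 55 4e; K' ⊕ opad = 2a 0e 31 12 39 3f 24.
Inner hash: sum = 64+100+91+120+83+85+78+148 = 769 → 03 01.
Outer hash (recomputed tag): sum = 42+14+49+18+57+63+36+3+1 = 283 → 01 1b.
Recomputed tag = 011b; claimed = 431b → mismatch.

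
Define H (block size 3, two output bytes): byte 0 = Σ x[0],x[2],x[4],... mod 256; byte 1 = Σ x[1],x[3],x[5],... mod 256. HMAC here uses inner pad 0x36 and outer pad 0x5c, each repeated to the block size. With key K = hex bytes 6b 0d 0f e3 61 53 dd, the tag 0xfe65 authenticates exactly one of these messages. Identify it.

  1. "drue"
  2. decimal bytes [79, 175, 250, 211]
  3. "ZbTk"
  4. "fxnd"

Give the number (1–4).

2

Key hex bytes 6b 0d 0f e3 61 53 dd is 7 bytes > B = 3, so hash it first: H(key) = b8 43, then zero-pad to 3 bytes: K' = b8 43 00.
K' ⊕ ipad = 8e 75 36; K' ⊕ opad = e4 1f 5c.
m1: inner = H(8e 75 36 64 72 75 65) = 9b 4e; tag = H(e4 1f 5c 9b 4e) = 8eba
m2: inner = H(8e 75 36 4f af fa d3) = 46 be; tag = H(e4 1f 5c 46 be) = fe65 ← matches
m3: inner = H(8e 75 36 5a 62 54 6b) = 91 23; tag = H(e4 1f 5c 91 23) = 63b0
m4: inner = H(8e 75 36 66 78 6e 64) = a0 49; tag = H(e4 1f 5c a0 49) = 89bf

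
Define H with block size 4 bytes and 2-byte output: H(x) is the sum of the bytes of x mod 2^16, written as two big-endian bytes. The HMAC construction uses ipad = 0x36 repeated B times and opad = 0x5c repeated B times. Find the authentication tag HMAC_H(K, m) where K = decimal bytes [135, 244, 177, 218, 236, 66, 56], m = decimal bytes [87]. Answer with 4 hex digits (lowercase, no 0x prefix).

Key decimal bytes [135, 244, 177, 218, 236, 66, 56] = 87 f4 b1 da ec 42 38 is 7 bytes > B = 4, so hash it first: H(key) = 04 6c, then zero-pad to 4 bytes: K' = 04 6c 00 00.
K' ⊕ ipad = 32 5a 36 36.  K' ⊕ opad = 58 30 5c 5c.
Inner input = (K'⊕ipad) ∥ m = 32 5a 36 36 ∥ 57.
Inner hash: sum = 50+90+54+54+87 = 335 → 01 4f.
Outer input = (K'⊕opad) ∥ inner = 58 30 5c 5c ∥ 01 4f.
Outer hash (tag): sum = 88+48+92+92+1+79 = 400 → 01 90.

0190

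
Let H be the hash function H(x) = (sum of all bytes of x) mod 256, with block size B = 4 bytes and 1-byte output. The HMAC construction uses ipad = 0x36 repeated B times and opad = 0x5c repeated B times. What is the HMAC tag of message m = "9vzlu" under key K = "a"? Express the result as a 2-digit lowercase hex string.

54

Key "a" = 61 is 1 byte ≤ B = 4; zero-pad to 4 bytes: K' = 61 00 00 00.
K' ⊕ ipad = 57 36 36 36.  K' ⊕ opad = 3d 5c 5c 5c.
Inner input = (K'⊕ipad) ∥ m = 57 36 36 36 ∥ 39 76 7a 6c 75.
Inner hash: sum = 87+54+54+54+57+118+122+108+117 = 771; mod 256 = 3 → 03.
Outer input = (K'⊕opad) ∥ inner = 3d 5c 5c 5c ∥ 03.
Outer hash (tag): sum = 61+92+92+92+3 = 340; mod 256 = 84 → 54.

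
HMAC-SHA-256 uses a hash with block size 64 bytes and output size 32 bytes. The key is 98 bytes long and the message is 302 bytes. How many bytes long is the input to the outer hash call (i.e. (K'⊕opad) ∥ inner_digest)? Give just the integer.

96

Key is 98 > 64 bytes, so it is hashed to 32 bytes then zero-padded to 64: |K'| = 64.
Outer input = (K'⊕opad) ∥ H(inner) → 64 + 32 = 96 bytes.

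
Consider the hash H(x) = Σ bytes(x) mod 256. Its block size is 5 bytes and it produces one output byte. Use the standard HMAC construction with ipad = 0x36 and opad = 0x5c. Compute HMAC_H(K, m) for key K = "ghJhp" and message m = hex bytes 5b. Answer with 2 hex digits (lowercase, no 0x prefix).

0f

Key "ghJhp" = 67 68 4a 68 70 is exactly B = 5 bytes: K' = 67 68 4a 68 70.
K' ⊕ ipad = 51 5e 7c 5e 46.  K' ⊕ opad = 3b 34 16 34 2c.
Inner input = (K'⊕ipad) ∥ m = 51 5e 7c 5e 46 ∥ 5b.
Inner hash: sum = 81+94+124+94+70+91 = 554; mod 256 = 42 → 2a.
Outer input = (K'⊕opad) ∥ inner = 3b 34 16 34 2c ∥ 2a.
Outer hash (tag): sum = 59+52+22+52+44+42 = 271; mod 256 = 15 → 0f.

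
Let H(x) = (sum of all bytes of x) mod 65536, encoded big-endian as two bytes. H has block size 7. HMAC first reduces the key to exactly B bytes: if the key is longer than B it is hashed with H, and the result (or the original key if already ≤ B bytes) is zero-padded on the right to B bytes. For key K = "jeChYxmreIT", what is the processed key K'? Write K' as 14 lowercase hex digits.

|K| = 11 > B = 7, so first hash the key.
H(K): sum = 106+101+67+104+89+120+109+114+101+73+84 = 1068 → 04 2c.
Zero-pad H(K) = 04 2c to 7 bytes: K' = 04 2c 00 00 00 00 00.

042c0000000000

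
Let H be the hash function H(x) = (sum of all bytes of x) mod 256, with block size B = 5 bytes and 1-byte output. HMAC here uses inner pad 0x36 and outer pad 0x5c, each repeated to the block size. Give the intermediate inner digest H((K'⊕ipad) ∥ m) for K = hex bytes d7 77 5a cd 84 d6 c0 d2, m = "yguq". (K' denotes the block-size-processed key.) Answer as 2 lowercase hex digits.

f5

Key hex bytes d7 77 5a cd 84 d6 c0 d2 is 8 bytes > B = 5, so hash it first: H(key) = 61, then zero-pad to 5 bytes: K' = 61 00 00 00 00.
K' ⊕ ipad = 57 36 36 36 36.
Inner input = 57 36 36 36 36 ∥ 79 67 75 71.
Inner hash: sum = 87+54+54+54+54+121+103+117+113 = 757; mod 256 = 245 → f5.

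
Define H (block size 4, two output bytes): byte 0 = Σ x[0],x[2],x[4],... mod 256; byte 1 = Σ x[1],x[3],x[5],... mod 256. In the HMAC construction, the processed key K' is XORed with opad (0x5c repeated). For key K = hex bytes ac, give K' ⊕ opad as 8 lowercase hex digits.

Key hex bytes ac is 1 byte ≤ B = 4; zero-pad to 4 bytes: K' = ac 00 00 00.
XOR each byte with 0x5c: ac⊕5c=f0, 00⊕5c=5c, 00⊕5c=5c, 00⊕5c=5c.

f05c5c5c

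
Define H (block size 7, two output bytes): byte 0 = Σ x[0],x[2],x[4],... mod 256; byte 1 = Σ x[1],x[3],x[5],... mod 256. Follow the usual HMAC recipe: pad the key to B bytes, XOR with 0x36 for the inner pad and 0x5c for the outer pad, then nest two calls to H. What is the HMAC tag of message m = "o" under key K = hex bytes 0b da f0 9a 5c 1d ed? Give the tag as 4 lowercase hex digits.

Key hex bytes 0b da f0 9a 5c 1d ed is exactly B = 7 bytes: K' = 0b da f0 9a 5c 1d ed.
K' ⊕ ipad = 3d ec c6 ac 6a 2b db.  K' ⊕ opad = 57 86 ac c6 00 41 b1.
Inner input = (K'⊕ipad) ∥ m = 3d ec c6 ac 6a 2b db ∥ 6f.
Inner hash: even-index sum = 584 mod 256 = 72; odd-index sum = 562 mod 256 = 50 → 48 32.
Outer input = (K'⊕opad) ∥ inner = 57 86 ac c6 00 41 b1 ∥ 48 32.
Outer hash (tag): even-index sum = 486 mod 256 = 230; odd-index sum = 469 mod 256 = 213 → e6 d5.

e6d5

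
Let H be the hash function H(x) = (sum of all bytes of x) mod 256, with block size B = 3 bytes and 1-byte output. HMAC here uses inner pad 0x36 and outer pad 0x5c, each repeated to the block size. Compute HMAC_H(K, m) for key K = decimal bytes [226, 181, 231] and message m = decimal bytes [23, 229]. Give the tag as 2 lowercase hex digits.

Key decimal bytes [226, 181, 231] = e2 b5 e7 is exactly B = 3 bytes: K' = e2 b5 e7.
K' ⊕ ipad = d4 83 d1.  K' ⊕ opad = be e9 bb.
Inner input = (K'⊕ipad) ∥ m = d4 83 d1 ∥ 17 e5.
Inner hash: sum = 212+131+209+23+229 = 804; mod 256 = 36 → 24.
Outer input = (K'⊕opad) ∥ inner = be e9 bb ∥ 24.
Outer hash (tag): sum = 190+233+187+36 = 646; mod 256 = 134 → 86.

86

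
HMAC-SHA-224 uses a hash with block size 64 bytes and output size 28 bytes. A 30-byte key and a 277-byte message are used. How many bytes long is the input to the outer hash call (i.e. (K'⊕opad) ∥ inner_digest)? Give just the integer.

92

Key is 30 ≤ 64 bytes, zero-padded: |K'| = 64.
Outer input = (K'⊕opad) ∥ H(inner) → 64 + 28 = 92 bytes.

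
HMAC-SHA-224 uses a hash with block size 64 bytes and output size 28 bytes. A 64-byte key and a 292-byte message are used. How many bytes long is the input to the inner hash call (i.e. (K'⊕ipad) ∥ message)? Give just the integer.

Key is 64 ≤ 64 bytes, zero-padded: |K'| = 64.
Inner input = (K'⊕ipad) ∥ m → 64 + 292 = 356 bytes.

356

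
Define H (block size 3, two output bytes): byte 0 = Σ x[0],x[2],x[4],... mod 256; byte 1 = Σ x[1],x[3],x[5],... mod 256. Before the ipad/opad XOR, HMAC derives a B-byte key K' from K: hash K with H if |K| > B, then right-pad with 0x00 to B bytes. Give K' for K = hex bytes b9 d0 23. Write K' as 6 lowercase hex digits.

b9d023

Key hex bytes b9 d0 23 is exactly B = 3 bytes: K' = b9 d0 23.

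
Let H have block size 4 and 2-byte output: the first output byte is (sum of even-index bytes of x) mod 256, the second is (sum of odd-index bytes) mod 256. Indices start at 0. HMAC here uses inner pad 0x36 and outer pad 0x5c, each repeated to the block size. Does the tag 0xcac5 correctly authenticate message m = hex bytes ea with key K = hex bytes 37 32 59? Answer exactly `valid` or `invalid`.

invalid

Key hex bytes 37 32 59 is 3 bytes ≤ B = 4; zero-pad to 4 bytes: K' = 37 32 59 00.
K' ⊕ ipad = 01 04 6f 36; K' ⊕ opad = 6b 6e 05 5c.
Inner hash: even-index sum = 346 mod 256 = 90; odd-index sum = 58 mod 256 = 58 → 5a 3a.
Outer hash (recomputed tag): even-index sum = 202 mod 256 = 202; odd-index sum = 260 mod 256 = 4 → ca 04.
Recomputed tag = ca04; claimed = cac5 → mismatch.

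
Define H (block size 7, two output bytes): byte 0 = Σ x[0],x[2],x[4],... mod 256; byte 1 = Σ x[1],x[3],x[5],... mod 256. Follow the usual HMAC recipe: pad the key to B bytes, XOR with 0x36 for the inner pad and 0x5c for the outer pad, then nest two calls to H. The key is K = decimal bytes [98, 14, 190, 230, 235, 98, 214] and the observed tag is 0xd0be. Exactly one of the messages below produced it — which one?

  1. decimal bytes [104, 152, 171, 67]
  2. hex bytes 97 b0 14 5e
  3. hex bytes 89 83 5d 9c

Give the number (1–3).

Key decimal bytes [98, 14, 190, 230, 235, 98, 214] = 62 0e be e6 eb 62 d6 is exactly B = 7 bytes: K' = 62 0e be e6 eb 62 d6.
K' ⊕ ipad = 54 38 88 d0 dd 54 e0; K' ⊕ opad = 3e 52 e2 ba b7 3e 8a.
m1: inner = H(54 38 88 d0 dd 54 e0 68 98 ab 43) = 74 6f; tag = H(3e 52 e2 ba b7 3e 8a 74 6f) = d0be ← matches
m2: inner = H(54 38 88 d0 dd 54 e0 97 b0 14 5e) = a7 07; tag = H(3e 52 e2 ba b7 3e 8a a7 07) = 68f1
m3: inner = H(54 38 88 d0 dd 54 e0 89 83 5d 9c) = b8 42; tag = H(3e 52 e2 ba b7 3e 8a b8 42) = a302

1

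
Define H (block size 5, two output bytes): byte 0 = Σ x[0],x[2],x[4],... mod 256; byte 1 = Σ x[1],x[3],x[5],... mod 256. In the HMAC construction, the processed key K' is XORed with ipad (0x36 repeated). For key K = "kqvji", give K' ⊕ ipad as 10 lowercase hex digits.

5d47405c5f

Key "kqvji" = 6b 71 76 6a 69 is exactly B = 5 bytes: K' = 6b 71 76 6a 69.
XOR each byte with 0x36: 6b⊕36=5d, 71⊕36=47, 76⊕36=40, 6a⊕36=5c, 69⊕36=5f.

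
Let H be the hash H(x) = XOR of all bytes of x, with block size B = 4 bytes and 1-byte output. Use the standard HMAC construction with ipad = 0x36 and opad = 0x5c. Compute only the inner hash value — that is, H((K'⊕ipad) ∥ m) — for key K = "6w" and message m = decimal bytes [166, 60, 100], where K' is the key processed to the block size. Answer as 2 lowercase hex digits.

bf

Key "6w" = 36 77 is 2 bytes ≤ B = 4; zero-pad to 4 bytes: K' = 36 77 00 00.
K' ⊕ ipad = 00 41 36 36.
Inner input = 00 41 36 36 ∥ a6 3c 64.
Inner hash: XOR 00⊕41⊕36⊕36⊕a6⊕3c⊕64 = bf.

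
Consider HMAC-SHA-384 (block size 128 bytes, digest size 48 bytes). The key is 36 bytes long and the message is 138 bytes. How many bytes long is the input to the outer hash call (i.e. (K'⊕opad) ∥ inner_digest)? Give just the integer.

176

Key is 36 ≤ 128 bytes, zero-padded: |K'| = 128.
Outer input = (K'⊕opad) ∥ H(inner) → 128 + 48 = 176 bytes.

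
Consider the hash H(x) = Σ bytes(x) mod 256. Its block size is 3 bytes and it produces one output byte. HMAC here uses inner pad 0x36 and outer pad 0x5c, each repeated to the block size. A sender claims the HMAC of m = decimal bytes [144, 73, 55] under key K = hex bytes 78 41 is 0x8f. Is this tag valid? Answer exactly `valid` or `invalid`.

Key hex bytes 78 41 is 2 bytes ≤ B = 3; zero-pad to 3 bytes: K' = 78 41 00.
K' ⊕ ipad = 4e 77 36; K' ⊕ opad = 24 1d 5c.
Inner hash: sum = 78+119+54+144+73+55 = 523; mod 256 = 11 → 0b.
Outer hash (recomputed tag): sum = 36+29+92+11 = 168 → a8.
Recomputed tag = a8; claimed = 8f → mismatch.

invalid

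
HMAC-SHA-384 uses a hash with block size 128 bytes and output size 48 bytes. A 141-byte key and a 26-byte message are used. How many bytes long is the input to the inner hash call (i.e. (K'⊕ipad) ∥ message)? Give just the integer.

Key is 141 > 128 bytes, so it is hashed to 48 bytes then zero-padded to 128: |K'| = 128.
Inner input = (K'⊕ipad) ∥ m → 128 + 26 = 154 bytes.

154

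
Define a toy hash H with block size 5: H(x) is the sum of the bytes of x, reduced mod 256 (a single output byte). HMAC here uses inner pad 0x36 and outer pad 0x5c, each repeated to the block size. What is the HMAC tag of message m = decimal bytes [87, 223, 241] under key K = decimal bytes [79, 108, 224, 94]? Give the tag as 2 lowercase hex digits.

Key decimal bytes [79, 108, 224, 94] = 4f 6c e0 5e is 4 bytes ≤ B = 5; zero-pad to 5 bytes: K' = 4f 6c e0 5e 00.
K' ⊕ ipad = 79 5a d6 68 36.  K' ⊕ opad = 13 30 bc 02 5c.
Inner input = (K'⊕ipad) ∥ m = 79 5a d6 68 36 ∥ 57 df f1.
Inner hash: sum = 121+90+214+104+54+87+223+241 = 1134; mod 256 = 110 → 6e.
Outer input = (K'⊕opad) ∥ inner = 13 30 bc 02 5c ∥ 6e.
Outer hash (tag): sum = 19+48+188+2+92+110 = 459; mod 256 = 203 → cb.

cb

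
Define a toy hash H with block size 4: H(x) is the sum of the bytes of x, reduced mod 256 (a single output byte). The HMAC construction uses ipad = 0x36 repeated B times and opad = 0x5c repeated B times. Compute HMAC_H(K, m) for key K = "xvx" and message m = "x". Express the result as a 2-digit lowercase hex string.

Key "xvx" = 78 76 78 is 3 bytes ≤ B = 4; zero-pad to 4 bytes: K' = 78 76 78 00.
K' ⊕ ipad = 4e 40 4e 36.  K' ⊕ opad = 24 2a 24 5c.
Inner input = (K'⊕ipad) ∥ m = 4e 40 4e 36 ∥ 78.
Inner hash: sum = 78+64+78+54+120 = 394; mod 256 = 138 → 8a.
Outer input = (K'⊕opad) ∥ inner = 24 2a 24 5c ∥ 8a.
Outer hash (tag): sum = 36+42+36+92+138 = 344; mod 256 = 88 → 58.

58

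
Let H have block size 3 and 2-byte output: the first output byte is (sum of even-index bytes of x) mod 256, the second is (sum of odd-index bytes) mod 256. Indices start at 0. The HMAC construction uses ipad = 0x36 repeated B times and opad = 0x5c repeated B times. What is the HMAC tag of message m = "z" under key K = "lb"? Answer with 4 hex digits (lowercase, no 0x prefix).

5ace

Key "lb" = 6c 62 is 2 bytes ≤ B = 3; zero-pad to 3 bytes: K' = 6c 62 00.
K' ⊕ ipad = 5a 54 36.  K' ⊕ opad = 30 3e 5c.
Inner input = (K'⊕ipad) ∥ m = 5a 54 36 ∥ 7a.
Inner hash: even-index sum = 144 mod 256 = 144; odd-index sum = 206 mod 256 = 206 → 90 ce.
Outer input = (K'⊕opad) ∥ inner = 30 3e 5c ∥ 90 ce.
Outer hash (tag): even-index sum = 346 mod 256 = 90; odd-index sum = 206 mod 256 = 206 → 5a ce.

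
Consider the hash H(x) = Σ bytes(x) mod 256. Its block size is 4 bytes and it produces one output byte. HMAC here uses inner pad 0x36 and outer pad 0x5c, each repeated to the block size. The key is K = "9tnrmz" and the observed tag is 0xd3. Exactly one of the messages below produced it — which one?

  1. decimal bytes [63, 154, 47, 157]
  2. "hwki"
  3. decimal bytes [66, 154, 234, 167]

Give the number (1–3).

2

Key "9tnrmz" = 39 74 6e 72 6d 7a is 6 bytes > B = 4, so hash it first: H(key) = 74, then zero-pad to 4 bytes: K' = 74 00 00 00.
K' ⊕ ipad = 42 36 36 36; K' ⊕ opad = 28 5c 5c 5c.
m1: inner = H(42 36 36 36 3f 9a 2f 9d) = 89; tag = H(28 5c 5c 5c 89) = c5
m2: inner = H(42 36 36 36 68 77 6b 69) = 97; tag = H(28 5c 5c 5c 97) = d3 ← matches
m3: inner = H(42 36 36 36 42 9a ea a7) = 51; tag = H(28 5c 5c 5c 51) = 8d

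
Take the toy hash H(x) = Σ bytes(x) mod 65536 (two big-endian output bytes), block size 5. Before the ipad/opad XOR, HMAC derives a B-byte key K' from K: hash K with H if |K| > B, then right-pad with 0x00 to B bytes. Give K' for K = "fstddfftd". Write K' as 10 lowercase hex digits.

03b9000000

|K| = 9 > B = 5, so first hash the key.
H(K): sum = 102+115+116+100+100+102+102+116+100 = 953 → 03 b9.
Zero-pad H(K) = 03 b9 to 5 bytes: K' = 03 b9 00 00 00.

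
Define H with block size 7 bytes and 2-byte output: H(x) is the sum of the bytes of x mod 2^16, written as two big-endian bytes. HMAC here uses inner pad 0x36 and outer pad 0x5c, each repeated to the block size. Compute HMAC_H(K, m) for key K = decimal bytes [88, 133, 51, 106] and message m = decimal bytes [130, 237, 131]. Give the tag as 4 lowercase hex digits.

Key decimal bytes [88, 133, 51, 106] = 58 85 33 6a is 4 bytes ≤ B = 7; zero-pad to 7 bytes: K' = 58 85 33 6a 00 00 00.
K' ⊕ ipad = 6e b3 05 5c 36 36 36.  K' ⊕ opad = 04 d9 6f 36 5c 5c 5c.
Inner input = (K'⊕ipad) ∥ m = 6e b3 05 5c 36 36 36 ∥ 82 ed 83.
Inner hash: sum = 110+179+5+92+54+54+54+130+237+131 = 1046 → 04 16.
Outer input = (K'⊕opad) ∥ inner = 04 d9 6f 36 5c 5c 5c ∥ 04 16.
Outer hash (tag): sum = 4+217+111+54+92+92+92+4+22 = 688 → 02 b0.

02b0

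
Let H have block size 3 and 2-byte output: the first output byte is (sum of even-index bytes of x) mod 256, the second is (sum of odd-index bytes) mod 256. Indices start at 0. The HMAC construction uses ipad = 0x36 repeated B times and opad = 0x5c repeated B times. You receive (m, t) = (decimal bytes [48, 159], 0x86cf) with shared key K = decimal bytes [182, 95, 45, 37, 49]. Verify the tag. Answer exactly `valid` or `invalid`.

valid

Key decimal bytes [182, 95, 45, 37, 49] = b6 5f 2d 25 31 is 5 bytes > B = 3, so hash it first: H(key) = 14 84, then zero-pad to 3 bytes: K' = 14 84 00.
K' ⊕ ipad = 22 b2 36; K' ⊕ opad = 48 d8 5c.
Inner hash: even-index sum = 247 mod 256 = 247; odd-index sum = 226 mod 256 = 226 → f7 e2.
Outer hash (recomputed tag): even-index sum = 390 mod 256 = 134; odd-index sum = 463 mod 256 = 207 → 86 cf.
Recomputed tag = 86cf; claimed = 86cf → match.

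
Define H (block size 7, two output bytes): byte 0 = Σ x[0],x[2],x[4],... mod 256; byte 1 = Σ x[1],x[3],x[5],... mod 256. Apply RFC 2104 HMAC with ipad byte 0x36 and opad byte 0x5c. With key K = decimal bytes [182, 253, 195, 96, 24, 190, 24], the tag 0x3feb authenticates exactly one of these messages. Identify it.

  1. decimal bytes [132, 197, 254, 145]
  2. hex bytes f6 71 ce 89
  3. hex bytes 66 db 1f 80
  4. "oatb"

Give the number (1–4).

3

Key decimal bytes [182, 253, 195, 96, 24, 190, 24] = b6 fd c3 60 18 be 18 is exactly B = 7 bytes: K' = b6 fd c3 60 18 be 18.
K' ⊕ ipad = 80 cb f5 56 2e 88 2e; K' ⊕ opad = ea a1 9f 3c 44 e2 44.
m1: inner = H(80 cb f5 56 2e 88 2e 84 c5 fe 91) = 27 2b; tag = H(ea a1 9f 3c 44 e2 44 27 2b) = 3ce6
m2: inner = H(80 cb f5 56 2e 88 2e f6 71 ce 89) = cb 6d; tag = H(ea a1 9f 3c 44 e2 44 cb 6d) = 7e8a
m3: inner = H(80 cb f5 56 2e 88 2e 66 db 1f 80) = 2c 2e; tag = H(ea a1 9f 3c 44 e2 44 2c 2e) = 3feb ← matches
m4: inner = H(80 cb f5 56 2e 88 2e 6f 61 74 62) = 94 8c; tag = H(ea a1 9f 3c 44 e2 44 94 8c) = 9d53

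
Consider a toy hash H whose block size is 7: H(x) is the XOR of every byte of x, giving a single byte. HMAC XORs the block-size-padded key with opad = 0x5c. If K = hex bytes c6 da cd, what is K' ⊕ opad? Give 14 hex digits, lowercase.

Key hex bytes c6 da cd is 3 bytes ≤ B = 7; zero-pad to 7 bytes: K' = c6 da cd 00 00 00 00.
XOR each byte with 0x5c: c6⊕5c=9a, da⊕5c=86, cd⊕5c=91, 00⊕5c=5c, 00⊕5c=5c, 00⊕5c=5c, 00⊕5c=5c.

9a86915c5c5c5c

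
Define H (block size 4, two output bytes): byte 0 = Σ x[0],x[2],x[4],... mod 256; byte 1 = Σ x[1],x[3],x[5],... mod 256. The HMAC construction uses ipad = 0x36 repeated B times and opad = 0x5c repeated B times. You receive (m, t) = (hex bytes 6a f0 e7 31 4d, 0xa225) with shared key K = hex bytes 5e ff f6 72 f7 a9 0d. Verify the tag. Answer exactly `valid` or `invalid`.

valid

Key hex bytes 5e ff f6 72 f7 a9 0d is 7 bytes > B = 4, so hash it first: H(key) = 58 1a, then zero-pad to 4 bytes: K' = 58 1a 00 00.
K' ⊕ ipad = 6e 2c 36 36; K' ⊕ opad = 04 46 5c 5c.
Inner hash: even-index sum = 578 mod 256 = 66; odd-index sum = 387 mod 256 = 131 → 42 83.
Outer hash (recomputed tag): even-index sum = 162 mod 256 = 162; odd-index sum = 293 mod 256 = 37 → a2 25.
Recomputed tag = a225; claimed = a225 → match.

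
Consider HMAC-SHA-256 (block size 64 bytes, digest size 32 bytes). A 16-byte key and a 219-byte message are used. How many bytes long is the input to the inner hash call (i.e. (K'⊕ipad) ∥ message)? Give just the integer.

Key is 16 ≤ 64 bytes, zero-padded: |K'| = 64.
Inner input = (K'⊕ipad) ∥ m → 64 + 219 = 283 bytes.

283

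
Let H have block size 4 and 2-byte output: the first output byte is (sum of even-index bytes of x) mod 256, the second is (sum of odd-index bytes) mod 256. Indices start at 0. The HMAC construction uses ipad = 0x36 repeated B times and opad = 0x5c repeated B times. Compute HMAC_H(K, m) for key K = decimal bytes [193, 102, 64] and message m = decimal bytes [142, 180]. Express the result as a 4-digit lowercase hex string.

b4d0

Key decimal bytes [193, 102, 64] = c1 66 40 is 3 bytes ≤ B = 4; zero-pad to 4 bytes: K' = c1 66 40 00.
K' ⊕ ipad = f7 50 76 36.  K' ⊕ opad = 9d 3a 1c 5c.
Inner input = (K'⊕ipad) ∥ m = f7 50 76 36 ∥ 8e b4.
Inner hash: even-index sum = 507 mod 256 = 251; odd-index sum = 314 mod 256 = 58 → fb 3a.
Outer input = (K'⊕opad) ∥ inner = 9d 3a 1c 5c ∥ fb 3a.
Outer hash (tag): even-index sum = 436 mod 256 = 180; odd-index sum = 208 mod 256 = 208 → b4 d0.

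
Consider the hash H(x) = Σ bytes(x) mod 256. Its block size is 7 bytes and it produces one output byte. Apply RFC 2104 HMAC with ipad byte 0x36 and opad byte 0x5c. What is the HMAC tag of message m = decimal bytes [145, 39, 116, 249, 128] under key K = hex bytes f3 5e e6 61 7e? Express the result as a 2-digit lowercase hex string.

Key hex bytes f3 5e e6 61 7e is 5 bytes ≤ B = 7; zero-pad to 7 bytes: K' = f3 5e e6 61 7e 00 00.
K' ⊕ ipad = c5 68 d0 57 48 36 36.  K' ⊕ opad = af 02 ba 3d 22 5c 5c.
Inner input = (K'⊕ipad) ∥ m = c5 68 d0 57 48 36 36 ∥ 91 27 74 f9 80.
Inner hash: sum = 197+104+208+87+72+54+54+145+39+116+249+128 = 1453; mod 256 = 173 → ad.
Outer input = (K'⊕opad) ∥ inner = af 02 ba 3d 22 5c 5c ∥ ad.
Outer hash (tag): sum = 175+2+186+61+34+92+92+173 = 815; mod 256 = 47 → 2f.

2f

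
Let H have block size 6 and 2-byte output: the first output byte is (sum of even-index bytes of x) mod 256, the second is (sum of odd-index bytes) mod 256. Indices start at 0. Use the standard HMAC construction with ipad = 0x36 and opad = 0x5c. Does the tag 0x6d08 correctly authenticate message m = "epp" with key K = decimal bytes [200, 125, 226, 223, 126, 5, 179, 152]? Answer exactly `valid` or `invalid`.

Key decimal bytes [200, 125, 226, 223, 126, 5, 179, 152] = c8 7d e2 df 7e 05 b3 98 is 8 bytes > B = 6, so hash it first: H(key) = db f9, then zero-pad to 6 bytes: K' = db f9 00 00 00 00.
K' ⊕ ipad = ed cf 36 36 36 36; K' ⊕ opad = 87 a5 5c 5c 5c 5c.
Inner hash: even-index sum = 558 mod 256 = 46; odd-index sum = 427 mod 256 = 171 → 2e ab.
Outer hash (recomputed tag): even-index sum = 365 mod 256 = 109; odd-index sum = 520 mod 256 = 8 → 6d 08.
Recomputed tag = 6d08; claimed = 6d08 → match.

valid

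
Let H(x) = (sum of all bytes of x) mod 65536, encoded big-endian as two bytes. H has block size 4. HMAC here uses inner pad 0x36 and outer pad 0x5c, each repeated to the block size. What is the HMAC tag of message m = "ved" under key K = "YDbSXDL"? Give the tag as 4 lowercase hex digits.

0268

Key "YDbSXDL" = 59 44 62 53 58 44 4c is 7 bytes > B = 4, so hash it first: H(key) = 02 3a, then zero-pad to 4 bytes: K' = 02 3a 00 00.
K' ⊕ ipad = 34 0c 36 36.  K' ⊕ opad = 5e 66 5c 5c.
Inner input = (K'⊕ipad) ∥ m = 34 0c 36 36 ∥ 76 65 64.
Inner hash: sum = 52+12+54+54+118+101+100 = 491 → 01 eb.
Outer input = (K'⊕opad) ∥ inner = 5e 66 5c 5c ∥ 01 eb.
Outer hash (tag): sum = 94+102+92+92+1+235 = 616 → 02 68.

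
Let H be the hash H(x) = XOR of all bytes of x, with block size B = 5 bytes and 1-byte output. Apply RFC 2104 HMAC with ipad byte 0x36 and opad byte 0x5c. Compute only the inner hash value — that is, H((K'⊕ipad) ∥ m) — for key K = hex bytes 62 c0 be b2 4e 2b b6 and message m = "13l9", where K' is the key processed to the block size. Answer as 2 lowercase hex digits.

Key hex bytes 62 c0 be b2 4e 2b b6 is 7 bytes > B = 5, so hash it first: H(key) = 7d, then zero-pad to 5 bytes: K' = 7d 00 00 00 00.
K' ⊕ ipad = 4b 36 36 36 36.
Inner input = 4b 36 36 36 36 ∥ 31 33 6c 39.
Inner hash: XOR 4b⊕36⊕36⊕36⊕36⊕31⊕33⊕6c⊕39 = 1c.

1c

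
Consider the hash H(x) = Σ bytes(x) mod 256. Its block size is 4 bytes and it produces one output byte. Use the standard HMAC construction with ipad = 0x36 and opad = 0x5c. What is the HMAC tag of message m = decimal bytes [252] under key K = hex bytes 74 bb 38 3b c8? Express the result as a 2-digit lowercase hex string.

44

Key hex bytes 74 bb 38 3b c8 is 5 bytes > B = 4, so hash it first: H(key) = 6a, then zero-pad to 4 bytes: K' = 6a 00 00 00.
K' ⊕ ipad = 5c 36 36 36.  K' ⊕ opad = 36 5c 5c 5c.
Inner input = (K'⊕ipad) ∥ m = 5c 36 36 36 ∥ fc.
Inner hash: sum = 92+54+54+54+252 = 506; mod 256 = 250 → fa.
Outer input = (K'⊕opad) ∥ inner = 36 5c 5c 5c ∥ fa.
Outer hash (tag): sum = 54+92+92+92+250 = 580; mod 256 = 68 → 44.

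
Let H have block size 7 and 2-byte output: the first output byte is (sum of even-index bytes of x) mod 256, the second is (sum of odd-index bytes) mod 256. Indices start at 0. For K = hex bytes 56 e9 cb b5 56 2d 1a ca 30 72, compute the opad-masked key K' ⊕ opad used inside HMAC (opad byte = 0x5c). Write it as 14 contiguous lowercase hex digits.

9d5b5c5c5c5c5c

Key hex bytes 56 e9 cb b5 56 2d 1a ca 30 72 is 10 bytes > B = 7, so hash it first: H(key) = c1 07, then zero-pad to 7 bytes: K' = c1 07 00 00 00 00 00.
XOR each byte with 0x5c: c1⊕5c=9d, 07⊕5c=5b, 00⊕5c=5c, 00⊕5c=5c, 00⊕5c=5c, 00⊕5c=5c, 00⊕5c=5c.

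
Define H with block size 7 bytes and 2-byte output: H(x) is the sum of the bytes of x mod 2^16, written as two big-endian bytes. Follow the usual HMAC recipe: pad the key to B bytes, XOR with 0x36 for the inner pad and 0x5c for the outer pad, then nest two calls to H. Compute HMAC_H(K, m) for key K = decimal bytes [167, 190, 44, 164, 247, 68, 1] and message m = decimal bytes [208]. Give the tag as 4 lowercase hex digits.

0567

Key decimal bytes [167, 190, 44, 164, 247, 68, 1] = a7 be 2c a4 f7 44 01 is exactly B = 7 bytes: K' = a7 be 2c a4 f7 44 01.
K' ⊕ ipad = 91 88 1a 92 c1 72 37.  K' ⊕ opad = fb e2 70 f8 ab 18 5d.
Inner input = (K'⊕ipad) ∥ m = 91 88 1a 92 c1 72 37 ∥ d0.
Inner hash: sum = 145+136+26+146+193+114+55+208 = 1023 → 03 ff.
Outer input = (K'⊕opad) ∥ inner = fb e2 70 f8 ab 18 5d ∥ 03 ff.
Outer hash (tag): sum = 251+226+112+248+171+24+93+3+255 = 1383 → 05 67.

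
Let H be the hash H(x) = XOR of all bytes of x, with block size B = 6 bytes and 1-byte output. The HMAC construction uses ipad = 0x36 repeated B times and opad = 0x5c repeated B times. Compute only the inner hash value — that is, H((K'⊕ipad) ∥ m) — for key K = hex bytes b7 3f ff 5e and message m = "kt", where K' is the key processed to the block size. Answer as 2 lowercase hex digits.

36

Key hex bytes b7 3f ff 5e is 4 bytes ≤ B = 6; zero-pad to 6 bytes: K' = b7 3f ff 5e 00 00.
K' ⊕ ipad = 81 09 c9 68 36 36.
Inner input = 81 09 c9 68 36 36 ∥ 6b 74.
Inner hash: XOR 81⊕09⊕c9⊕68⊕36⊕36⊕6b⊕74 = 36.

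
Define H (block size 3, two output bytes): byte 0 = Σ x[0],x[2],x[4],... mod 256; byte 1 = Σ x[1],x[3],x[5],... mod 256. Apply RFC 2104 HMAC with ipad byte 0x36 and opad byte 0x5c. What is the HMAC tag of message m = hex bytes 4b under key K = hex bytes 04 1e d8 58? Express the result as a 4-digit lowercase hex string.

Key hex bytes 04 1e d8 58 is 4 bytes > B = 3, so hash it first: H(key) = dc 76, then zero-pad to 3 bytes: K' = dc 76 00.
K' ⊕ ipad = ea 40 36.  K' ⊕ opad = 80 2a 5c.
Inner input = (K'⊕ipad) ∥ m = ea 40 36 ∥ 4b.
Inner hash: even-index sum = 288 mod 256 = 32; odd-index sum = 139 mod 256 = 139 → 20 8b.
Outer input = (K'⊕opad) ∥ inner = 80 2a 5c ∥ 20 8b.
Outer hash (tag): even-index sum = 359 mod 256 = 103; odd-index sum = 74 mod 256 = 74 → 67 4a.

674a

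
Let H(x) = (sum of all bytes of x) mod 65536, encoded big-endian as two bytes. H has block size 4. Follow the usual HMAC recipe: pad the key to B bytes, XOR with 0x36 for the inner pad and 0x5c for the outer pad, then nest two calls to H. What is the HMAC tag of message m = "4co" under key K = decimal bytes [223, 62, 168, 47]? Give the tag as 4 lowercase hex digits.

Key decimal bytes [223, 62, 168, 47] = df 3e a8 2f is exactly B = 4 bytes: K' = df 3e a8 2f.
K' ⊕ ipad = e9 08 9e 19.  K' ⊕ opad = 83 62 f4 73.
Inner input = (K'⊕ipad) ∥ m = e9 08 9e 19 ∥ 34 63 6f.
Inner hash: sum = 233+8+158+25+52+99+111 = 686 → 02 ae.
Outer input = (K'⊕opad) ∥ inner = 83 62 f4 73 ∥ 02 ae.
Outer hash (tag): sum = 131+98+244+115+2+174 = 764 → 02 fc.

02fc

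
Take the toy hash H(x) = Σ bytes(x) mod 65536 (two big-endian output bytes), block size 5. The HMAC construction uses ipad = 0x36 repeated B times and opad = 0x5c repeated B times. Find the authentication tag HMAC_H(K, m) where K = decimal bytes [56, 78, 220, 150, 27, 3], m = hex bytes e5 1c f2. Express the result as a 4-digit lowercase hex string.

Key decimal bytes [56, 78, 220, 150, 27, 3] = 38 4e dc 96 1b 03 is 6 bytes > B = 5, so hash it first: H(key) = 02 16, then zero-pad to 5 bytes: K' = 02 16 00 00 00.
K' ⊕ ipad = 34 20 36 36 36.  K' ⊕ opad = 5e 4a 5c 5c 5c.
Inner input = (K'⊕ipad) ∥ m = 34 20 36 36 36 ∥ e5 1c f2.
Inner hash: sum = 52+32+54+54+54+229+28+242 = 745 → 02 e9.
Outer input = (K'⊕opad) ∥ inner = 5e 4a 5c 5c 5c ∥ 02 e9.
Outer hash (tag): sum = 94+74+92+92+92+2+233 = 679 → 02 a7.

02a7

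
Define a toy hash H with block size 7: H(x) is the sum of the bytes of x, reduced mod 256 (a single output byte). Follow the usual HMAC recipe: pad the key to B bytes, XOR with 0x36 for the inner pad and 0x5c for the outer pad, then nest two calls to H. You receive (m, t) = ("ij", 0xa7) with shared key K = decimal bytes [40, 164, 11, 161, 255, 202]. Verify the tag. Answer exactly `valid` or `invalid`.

valid

Key decimal bytes [40, 164, 11, 161, 255, 202] = 28 a4 0b a1 ff ca is 6 bytes ≤ B = 7; zero-pad to 7 bytes: K' = 28 a4 0b a1 ff ca 00.
K' ⊕ ipad = 1e 92 3d 97 c9 fc 36; K' ⊕ opad = 74 f8 57 fd a3 96 5c.
Inner hash: sum = 30+146+61+151+201+252+54+105+106 = 1106; mod 256 = 82 → 52.
Outer hash (recomputed tag): sum = 116+248+87+253+163+150+92+82 = 1191; mod 256 = 167 → a7.
Recomputed tag = a7; claimed = a7 → match.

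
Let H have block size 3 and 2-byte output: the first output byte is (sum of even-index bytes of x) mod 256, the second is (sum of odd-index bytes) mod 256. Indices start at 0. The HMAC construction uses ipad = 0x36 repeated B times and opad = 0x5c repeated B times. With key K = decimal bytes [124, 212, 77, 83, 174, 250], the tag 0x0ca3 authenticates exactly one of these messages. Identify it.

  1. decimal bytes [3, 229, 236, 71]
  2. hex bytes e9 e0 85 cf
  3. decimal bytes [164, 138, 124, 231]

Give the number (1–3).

Key decimal bytes [124, 212, 77, 83, 174, 250] = 7c d4 4d 53 ae fa is 6 bytes > B = 3, so hash it first: H(key) = 77 21, then zero-pad to 3 bytes: K' = 77 21 00.
K' ⊕ ipad = 41 17 36; K' ⊕ opad = 2b 7d 5c.
m1: inner = H(41 17 36 03 e5 ec 47) = a3 06; tag = H(2b 7d 5c a3 06) = 8d20
m2: inner = H(41 17 36 e9 e0 85 cf) = 26 85; tag = H(2b 7d 5c 26 85) = 0ca3 ← matches
m3: inner = H(41 17 36 a4 8a 7c e7) = e8 37; tag = H(2b 7d 5c e8 37) = be65

2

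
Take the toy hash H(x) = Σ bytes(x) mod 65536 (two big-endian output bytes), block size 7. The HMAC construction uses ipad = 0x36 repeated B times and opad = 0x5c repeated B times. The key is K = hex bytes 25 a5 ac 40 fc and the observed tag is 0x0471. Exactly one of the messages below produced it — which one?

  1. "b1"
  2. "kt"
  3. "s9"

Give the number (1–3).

Key hex bytes 25 a5 ac 40 fc is 5 bytes ≤ B = 7; zero-pad to 7 bytes: K' = 25 a5 ac 40 fc 00 00.
K' ⊕ ipad = 13 93 9a 76 ca 36 36; K' ⊕ opad = 79 f9 f0 1c a0 5c 5c.
m1: inner = H(13 93 9a 76 ca 36 36 62 31) = 03 7f; tag = H(79 f9 f0 1c a0 5c 5c 03 7f) = 0458
m2: inner = H(13 93 9a 76 ca 36 36 6b 74) = 03 cb; tag = H(79 f9 f0 1c a0 5c 5c 03 cb) = 04a4
m3: inner = H(13 93 9a 76 ca 36 36 73 39) = 03 98; tag = H(79 f9 f0 1c a0 5c 5c 03 98) = 0471 ← matches

3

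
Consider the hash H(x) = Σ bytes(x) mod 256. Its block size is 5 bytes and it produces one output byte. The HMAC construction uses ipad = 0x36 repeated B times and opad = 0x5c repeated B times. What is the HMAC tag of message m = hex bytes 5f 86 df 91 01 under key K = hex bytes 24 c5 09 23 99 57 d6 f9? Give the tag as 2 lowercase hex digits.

Key hex bytes 24 c5 09 23 99 57 d6 f9 is 8 bytes > B = 5, so hash it first: H(key) = d4, then zero-pad to 5 bytes: K' = d4 00 00 00 00.
K' ⊕ ipad = e2 36 36 36 36.  K' ⊕ opad = 88 5c 5c 5c 5c.
Inner input = (K'⊕ipad) ∥ m = e2 36 36 36 36 ∥ 5f 86 df 91 01.
Inner hash: sum = 226+54+54+54+54+95+134+223+145+1 = 1040; mod 256 = 16 → 10.
Outer input = (K'⊕opad) ∥ inner = 88 5c 5c 5c 5c ∥ 10.
Outer hash (tag): sum = 136+92+92+92+92+16 = 520; mod 256 = 8 → 08.

08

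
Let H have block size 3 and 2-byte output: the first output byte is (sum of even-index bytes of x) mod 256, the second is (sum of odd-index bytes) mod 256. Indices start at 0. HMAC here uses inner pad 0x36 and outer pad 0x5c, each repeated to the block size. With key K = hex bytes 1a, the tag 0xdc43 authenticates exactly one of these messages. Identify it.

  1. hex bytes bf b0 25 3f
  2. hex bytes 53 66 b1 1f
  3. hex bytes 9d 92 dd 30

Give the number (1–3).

Key hex bytes 1a is 1 byte ≤ B = 3; zero-pad to 3 bytes: K' = 1a 00 00.
K' ⊕ ipad = 2c 36 36; K' ⊕ opad = 46 5c 5c.
m1: inner = H(2c 36 36 bf b0 25 3f) = 51 1a; tag = H(46 5c 5c 51 1a) = bcad
m2: inner = H(2c 36 36 53 66 b1 1f) = e7 3a; tag = H(46 5c 5c e7 3a) = dc43 ← matches
m3: inner = H(2c 36 36 9d 92 dd 30) = 24 b0; tag = H(46 5c 5c 24 b0) = 5280

2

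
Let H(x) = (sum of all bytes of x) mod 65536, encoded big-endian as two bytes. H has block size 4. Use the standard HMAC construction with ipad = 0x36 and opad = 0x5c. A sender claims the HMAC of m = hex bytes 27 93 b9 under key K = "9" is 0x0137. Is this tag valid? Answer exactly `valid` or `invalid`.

Key "9" = 39 is 1 byte ≤ B = 4; zero-pad to 4 bytes: K' = 39 00 00 00.
K' ⊕ ipad = 0f 36 36 36; K' ⊕ opad = 65 5c 5c 5c.
Inner hash: sum = 15+54+54+54+39+147+185 = 548 → 02 24.
Outer hash (recomputed tag): sum = 101+92+92+92+2+36 = 415 → 01 9f.
Recomputed tag = 019f; claimed = 0137 → mismatch.

invalid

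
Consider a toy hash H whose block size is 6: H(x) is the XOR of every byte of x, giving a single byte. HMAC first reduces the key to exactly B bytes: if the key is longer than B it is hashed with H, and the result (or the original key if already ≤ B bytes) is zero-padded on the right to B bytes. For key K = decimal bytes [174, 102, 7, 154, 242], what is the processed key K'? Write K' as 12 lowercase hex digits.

Key decimal bytes [174, 102, 7, 154, 242] = ae 66 07 9a f2 is 5 bytes ≤ B = 6; zero-pad to 6 bytes: K' = ae 66 07 9a f2 00.

ae66079af200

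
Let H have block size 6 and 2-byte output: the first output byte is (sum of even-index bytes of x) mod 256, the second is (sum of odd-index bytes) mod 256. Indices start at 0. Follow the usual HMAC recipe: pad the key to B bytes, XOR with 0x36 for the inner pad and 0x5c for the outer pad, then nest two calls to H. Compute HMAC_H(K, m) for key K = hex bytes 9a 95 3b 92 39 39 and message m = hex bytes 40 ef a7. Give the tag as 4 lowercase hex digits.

4141

Key hex bytes 9a 95 3b 92 39 39 is exactly B = 6 bytes: K' = 9a 95 3b 92 39 39.
K' ⊕ ipad = ac a3 0d a4 0f 0f.  K' ⊕ opad = c6 c9 67 ce 65 65.
Inner input = (K'⊕ipad) ∥ m = ac a3 0d a4 0f 0f ∥ 40 ef a7.
Inner hash: even-index sum = 431 mod 256 = 175; odd-index sum = 581 mod 256 = 69 → af 45.
Outer input = (K'⊕opad) ∥ inner = c6 c9 67 ce 65 65 ∥ af 45.
Outer hash (tag): even-index sum = 577 mod 256 = 65; odd-index sum = 577 mod 256 = 65 → 41 41.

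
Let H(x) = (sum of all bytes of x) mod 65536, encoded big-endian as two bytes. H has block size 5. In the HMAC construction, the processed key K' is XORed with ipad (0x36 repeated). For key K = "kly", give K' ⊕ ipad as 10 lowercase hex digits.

Key "kly" = 6b 6c 79 is 3 bytes ≤ B = 5; zero-pad to 5 bytes: K' = 6b 6c 79 00 00.
XOR each byte with 0x36: 6b⊕36=5d, 6c⊕36=5a, 79⊕36=4f, 00⊕36=36, 00⊕36=36.

5d5a4f3636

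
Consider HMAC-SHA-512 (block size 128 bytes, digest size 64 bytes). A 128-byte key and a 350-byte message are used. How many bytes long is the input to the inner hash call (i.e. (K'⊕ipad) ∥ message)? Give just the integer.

478

Key is 128 ≤ 128 bytes, zero-padded: |K'| = 128.
Inner input = (K'⊕ipad) ∥ m → 128 + 350 = 478 bytes.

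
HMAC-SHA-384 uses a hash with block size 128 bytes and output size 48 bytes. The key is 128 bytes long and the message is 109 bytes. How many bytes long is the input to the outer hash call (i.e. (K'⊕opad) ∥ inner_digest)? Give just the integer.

176

Key is 128 ≤ 128 bytes, zero-padded: |K'| = 128.
Outer input = (K'⊕opad) ∥ H(inner) → 128 + 48 = 176 bytes.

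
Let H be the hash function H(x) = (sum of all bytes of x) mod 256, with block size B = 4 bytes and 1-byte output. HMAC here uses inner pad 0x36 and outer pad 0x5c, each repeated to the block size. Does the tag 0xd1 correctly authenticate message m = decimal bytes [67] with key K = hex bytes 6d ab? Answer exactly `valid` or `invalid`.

Key hex bytes 6d ab is 2 bytes ≤ B = 4; zero-pad to 4 bytes: K' = 6d ab 00 00.
K' ⊕ ipad = 5b 9d 36 36; K' ⊕ opad = 31 f7 5c 5c.
Inner hash: sum = 91+157+54+54+67 = 423; mod 256 = 167 → a7.
Outer hash (recomputed tag): sum = 49+247+92+92+167 = 647; mod 256 = 135 → 87.
Recomputed tag = 87; claimed = d1 → mismatch.

invalid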